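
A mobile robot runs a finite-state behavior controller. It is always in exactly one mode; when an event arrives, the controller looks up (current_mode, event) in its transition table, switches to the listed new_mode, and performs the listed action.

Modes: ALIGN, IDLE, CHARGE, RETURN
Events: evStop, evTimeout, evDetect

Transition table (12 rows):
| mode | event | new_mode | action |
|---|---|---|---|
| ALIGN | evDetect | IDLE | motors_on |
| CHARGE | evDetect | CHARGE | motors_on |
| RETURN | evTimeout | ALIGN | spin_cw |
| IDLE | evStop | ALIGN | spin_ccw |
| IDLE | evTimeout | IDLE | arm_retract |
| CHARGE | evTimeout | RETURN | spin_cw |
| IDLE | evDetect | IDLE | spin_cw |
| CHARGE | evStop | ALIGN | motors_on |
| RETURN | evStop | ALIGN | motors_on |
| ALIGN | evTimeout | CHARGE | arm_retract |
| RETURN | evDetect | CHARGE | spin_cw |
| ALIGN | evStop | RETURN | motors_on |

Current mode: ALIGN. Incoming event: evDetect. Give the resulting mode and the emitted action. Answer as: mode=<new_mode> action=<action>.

mode=IDLE action=motors_on

current mode = ALIGN; filter table to that mode:
  (ALIGN, evDetect) → (IDLE, motors_on)  ← event matches
  (ALIGN, evTimeout) → (CHARGE, arm_retract)
  (ALIGN, evStop) → (RETURN, motors_on)
event = evDetect selects (IDLE, motors_on)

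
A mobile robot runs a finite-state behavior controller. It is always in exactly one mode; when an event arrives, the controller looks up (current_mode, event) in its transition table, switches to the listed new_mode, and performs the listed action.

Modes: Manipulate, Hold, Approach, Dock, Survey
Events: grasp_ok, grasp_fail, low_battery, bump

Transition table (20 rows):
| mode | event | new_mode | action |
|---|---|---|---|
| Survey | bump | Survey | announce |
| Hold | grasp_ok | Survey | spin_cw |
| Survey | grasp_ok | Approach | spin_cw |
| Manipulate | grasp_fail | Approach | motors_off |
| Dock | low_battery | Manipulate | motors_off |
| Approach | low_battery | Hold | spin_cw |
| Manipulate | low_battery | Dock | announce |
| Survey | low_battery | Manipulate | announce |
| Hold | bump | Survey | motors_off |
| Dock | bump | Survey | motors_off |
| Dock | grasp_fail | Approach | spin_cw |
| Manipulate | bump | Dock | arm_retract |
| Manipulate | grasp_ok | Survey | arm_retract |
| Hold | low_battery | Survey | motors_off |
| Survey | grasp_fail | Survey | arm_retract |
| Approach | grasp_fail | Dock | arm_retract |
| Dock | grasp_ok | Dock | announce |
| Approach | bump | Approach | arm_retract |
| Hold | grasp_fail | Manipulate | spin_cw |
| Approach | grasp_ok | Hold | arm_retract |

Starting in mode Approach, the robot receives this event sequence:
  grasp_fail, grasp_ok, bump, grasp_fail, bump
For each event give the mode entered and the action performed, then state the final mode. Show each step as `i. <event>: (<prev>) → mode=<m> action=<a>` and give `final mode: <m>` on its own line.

1. grasp_fail: (Approach) → mode=Dock action=arm_retract
2. grasp_ok: (Dock) → mode=Dock action=announce
3. bump: (Dock) → mode=Survey action=motors_off
4. grasp_fail: (Survey) → mode=Survey action=arm_retract
5. bump: (Survey) → mode=Survey action=announce

final mode: Survey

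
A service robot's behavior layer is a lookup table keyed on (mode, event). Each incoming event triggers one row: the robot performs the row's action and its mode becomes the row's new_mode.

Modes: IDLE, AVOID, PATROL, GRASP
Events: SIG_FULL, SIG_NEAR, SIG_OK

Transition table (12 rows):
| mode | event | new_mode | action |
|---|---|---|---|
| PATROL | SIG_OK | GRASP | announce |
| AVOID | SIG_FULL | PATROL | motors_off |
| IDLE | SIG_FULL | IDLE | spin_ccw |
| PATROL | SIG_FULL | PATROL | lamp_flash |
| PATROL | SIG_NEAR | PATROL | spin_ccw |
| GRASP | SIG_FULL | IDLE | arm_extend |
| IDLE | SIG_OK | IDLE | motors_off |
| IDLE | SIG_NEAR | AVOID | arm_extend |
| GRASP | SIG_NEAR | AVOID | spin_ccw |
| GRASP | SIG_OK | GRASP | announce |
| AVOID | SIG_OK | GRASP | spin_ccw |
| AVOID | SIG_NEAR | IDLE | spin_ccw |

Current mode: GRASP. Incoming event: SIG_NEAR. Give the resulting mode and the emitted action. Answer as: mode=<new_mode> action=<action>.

current mode = GRASP; filter table to that mode:
  (GRASP, SIG_FULL) → (IDLE, arm_extend)
  (GRASP, SIG_NEAR) → (AVOID, spin_ccw)  ← event matches
  (GRASP, SIG_OK) → (GRASP, announce)
event = SIG_NEAR selects (AVOID, spin_ccw)

mode=AVOID action=spin_ccw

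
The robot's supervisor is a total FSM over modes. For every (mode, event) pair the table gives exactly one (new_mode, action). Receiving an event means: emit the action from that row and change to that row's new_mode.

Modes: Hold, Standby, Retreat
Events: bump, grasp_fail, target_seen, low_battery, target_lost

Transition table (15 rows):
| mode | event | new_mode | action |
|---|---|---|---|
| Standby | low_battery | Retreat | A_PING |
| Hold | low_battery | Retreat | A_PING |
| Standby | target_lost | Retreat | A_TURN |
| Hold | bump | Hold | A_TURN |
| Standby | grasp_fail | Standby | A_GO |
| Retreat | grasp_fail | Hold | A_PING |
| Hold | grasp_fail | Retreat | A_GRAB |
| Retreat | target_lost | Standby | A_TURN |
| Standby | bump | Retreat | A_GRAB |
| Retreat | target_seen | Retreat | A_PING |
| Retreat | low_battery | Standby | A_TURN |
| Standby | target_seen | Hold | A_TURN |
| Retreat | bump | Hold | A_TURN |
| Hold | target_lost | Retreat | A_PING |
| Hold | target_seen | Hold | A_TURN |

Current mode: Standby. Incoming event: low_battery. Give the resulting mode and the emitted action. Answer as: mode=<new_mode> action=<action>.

mode=Retreat action=A_PING

current mode = Standby; filter table to that mode:
  (Standby, low_battery) → (Retreat, A_PING)  ← event matches
  (Standby, target_lost) → (Retreat, A_TURN)
  (Standby, grasp_fail) → (Standby, A_GO)
  (Standby, bump) → (Retreat, A_GRAB)
  (Standby, target_seen) → (Hold, A_TURN)
event = low_battery selects (Retreat, A_PING)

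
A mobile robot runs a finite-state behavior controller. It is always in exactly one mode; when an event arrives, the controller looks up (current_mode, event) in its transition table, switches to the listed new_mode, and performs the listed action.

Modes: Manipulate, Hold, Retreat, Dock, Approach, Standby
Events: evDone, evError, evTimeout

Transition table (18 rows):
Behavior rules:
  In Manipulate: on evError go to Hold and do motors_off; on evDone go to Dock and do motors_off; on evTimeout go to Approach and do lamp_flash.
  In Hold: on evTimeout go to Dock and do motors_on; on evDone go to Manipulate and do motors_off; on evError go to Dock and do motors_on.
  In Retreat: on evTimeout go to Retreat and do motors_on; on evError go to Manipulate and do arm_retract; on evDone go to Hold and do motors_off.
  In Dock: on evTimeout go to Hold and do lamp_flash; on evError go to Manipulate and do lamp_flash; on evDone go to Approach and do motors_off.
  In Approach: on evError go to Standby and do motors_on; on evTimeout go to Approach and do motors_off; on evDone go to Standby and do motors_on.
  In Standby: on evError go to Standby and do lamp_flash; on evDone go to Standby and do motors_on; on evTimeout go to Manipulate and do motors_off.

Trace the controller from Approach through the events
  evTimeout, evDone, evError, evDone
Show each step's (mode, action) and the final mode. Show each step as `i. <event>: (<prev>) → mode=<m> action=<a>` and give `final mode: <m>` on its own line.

1. evTimeout: (Approach) → mode=Approach action=motors_off
2. evDone: (Approach) → mode=Standby action=motors_on
3. evError: (Standby) → mode=Standby action=lamp_flash
4. evDone: (Standby) → mode=Standby action=motors_on

final mode: Standby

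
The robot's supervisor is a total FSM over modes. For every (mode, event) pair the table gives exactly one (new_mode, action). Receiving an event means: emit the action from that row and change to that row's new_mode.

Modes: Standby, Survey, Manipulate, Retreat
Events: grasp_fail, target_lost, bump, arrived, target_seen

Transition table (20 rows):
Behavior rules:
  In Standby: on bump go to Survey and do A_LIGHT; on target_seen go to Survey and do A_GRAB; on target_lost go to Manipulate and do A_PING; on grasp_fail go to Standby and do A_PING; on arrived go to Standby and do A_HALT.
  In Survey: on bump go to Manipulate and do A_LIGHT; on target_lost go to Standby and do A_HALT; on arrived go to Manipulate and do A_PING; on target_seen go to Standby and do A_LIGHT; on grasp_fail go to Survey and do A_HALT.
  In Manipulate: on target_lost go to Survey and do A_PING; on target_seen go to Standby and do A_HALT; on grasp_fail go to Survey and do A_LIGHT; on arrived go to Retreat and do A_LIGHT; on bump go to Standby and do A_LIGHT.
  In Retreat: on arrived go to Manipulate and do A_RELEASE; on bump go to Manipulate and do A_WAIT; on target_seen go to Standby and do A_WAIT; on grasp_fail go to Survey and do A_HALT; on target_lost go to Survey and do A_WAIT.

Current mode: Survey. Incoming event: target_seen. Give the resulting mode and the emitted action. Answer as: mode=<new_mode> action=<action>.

mode=Standby action=A_LIGHT

current mode = Survey; filter table to that mode:
  (Survey, bump) → (Manipulate, A_LIGHT)
  (Survey, target_lost) → (Standby, A_HALT)
  (Survey, arrived) → (Manipulate, A_PING)
  (Survey, target_seen) → (Standby, A_LIGHT)  ← event matches
  (Survey, grasp_fail) → (Survey, A_HALT)
event = target_seen selects (Standby, A_LIGHT)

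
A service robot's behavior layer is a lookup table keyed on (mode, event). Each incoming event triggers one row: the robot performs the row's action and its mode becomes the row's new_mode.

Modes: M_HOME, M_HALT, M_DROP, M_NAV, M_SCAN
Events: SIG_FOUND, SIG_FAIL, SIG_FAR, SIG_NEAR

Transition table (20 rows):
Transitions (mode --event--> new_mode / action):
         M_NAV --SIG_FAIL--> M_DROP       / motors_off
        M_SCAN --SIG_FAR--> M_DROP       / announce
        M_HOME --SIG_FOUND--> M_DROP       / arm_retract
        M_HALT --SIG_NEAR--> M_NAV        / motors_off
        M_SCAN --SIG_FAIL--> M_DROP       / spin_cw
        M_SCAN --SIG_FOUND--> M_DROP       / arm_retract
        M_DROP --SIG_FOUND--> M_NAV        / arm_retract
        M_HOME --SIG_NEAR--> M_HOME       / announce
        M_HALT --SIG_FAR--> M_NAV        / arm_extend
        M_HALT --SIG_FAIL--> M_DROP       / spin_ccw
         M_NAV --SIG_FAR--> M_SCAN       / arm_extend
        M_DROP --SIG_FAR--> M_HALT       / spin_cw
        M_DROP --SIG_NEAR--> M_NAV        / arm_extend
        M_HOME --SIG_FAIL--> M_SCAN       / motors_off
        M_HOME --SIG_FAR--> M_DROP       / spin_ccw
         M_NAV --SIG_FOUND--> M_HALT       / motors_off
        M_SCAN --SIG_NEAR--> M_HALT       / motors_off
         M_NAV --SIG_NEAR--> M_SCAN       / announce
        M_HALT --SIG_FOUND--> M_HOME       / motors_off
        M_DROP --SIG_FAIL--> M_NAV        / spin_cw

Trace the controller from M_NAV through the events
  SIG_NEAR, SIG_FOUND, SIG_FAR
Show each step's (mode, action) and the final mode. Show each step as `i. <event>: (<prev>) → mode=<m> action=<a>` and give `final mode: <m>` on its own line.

final mode: M_HALT

1. SIG_NEAR: (M_NAV) → mode=M_SCAN action=announce
2. SIG_FOUND: (M_SCAN) → mode=M_DROP action=arm_retract
3. SIG_FAR: (M_DROP) → mode=M_HALT action=spin_cw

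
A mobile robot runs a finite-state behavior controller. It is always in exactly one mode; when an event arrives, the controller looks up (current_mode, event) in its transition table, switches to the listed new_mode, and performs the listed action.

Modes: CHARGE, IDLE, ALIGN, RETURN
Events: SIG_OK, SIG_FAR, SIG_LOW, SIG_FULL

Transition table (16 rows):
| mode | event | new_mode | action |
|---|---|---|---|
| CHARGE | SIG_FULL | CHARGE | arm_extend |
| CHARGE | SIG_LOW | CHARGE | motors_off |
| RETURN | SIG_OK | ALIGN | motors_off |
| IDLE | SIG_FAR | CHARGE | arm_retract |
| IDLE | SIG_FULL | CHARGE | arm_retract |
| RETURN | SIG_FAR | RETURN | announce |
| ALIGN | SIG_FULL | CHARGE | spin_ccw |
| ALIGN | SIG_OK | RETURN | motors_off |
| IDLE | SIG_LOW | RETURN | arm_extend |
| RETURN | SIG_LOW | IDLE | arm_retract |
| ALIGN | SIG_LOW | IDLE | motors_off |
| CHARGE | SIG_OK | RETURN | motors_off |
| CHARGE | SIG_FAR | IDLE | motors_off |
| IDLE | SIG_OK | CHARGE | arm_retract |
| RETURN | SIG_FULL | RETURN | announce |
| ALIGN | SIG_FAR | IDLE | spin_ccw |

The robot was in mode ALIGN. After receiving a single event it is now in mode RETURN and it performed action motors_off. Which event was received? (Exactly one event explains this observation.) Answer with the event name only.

SIG_OK

try SIG_OK: (ALIGN, SIG_OK) → (RETURN, motors_off)  ← matches
try SIG_FAR: (ALIGN, SIG_FAR) → (IDLE, spin_ccw)
try SIG_LOW: (ALIGN, SIG_LOW) → (IDLE, motors_off)
try SIG_FULL: (ALIGN, SIG_FULL) → (CHARGE, spin_ccw)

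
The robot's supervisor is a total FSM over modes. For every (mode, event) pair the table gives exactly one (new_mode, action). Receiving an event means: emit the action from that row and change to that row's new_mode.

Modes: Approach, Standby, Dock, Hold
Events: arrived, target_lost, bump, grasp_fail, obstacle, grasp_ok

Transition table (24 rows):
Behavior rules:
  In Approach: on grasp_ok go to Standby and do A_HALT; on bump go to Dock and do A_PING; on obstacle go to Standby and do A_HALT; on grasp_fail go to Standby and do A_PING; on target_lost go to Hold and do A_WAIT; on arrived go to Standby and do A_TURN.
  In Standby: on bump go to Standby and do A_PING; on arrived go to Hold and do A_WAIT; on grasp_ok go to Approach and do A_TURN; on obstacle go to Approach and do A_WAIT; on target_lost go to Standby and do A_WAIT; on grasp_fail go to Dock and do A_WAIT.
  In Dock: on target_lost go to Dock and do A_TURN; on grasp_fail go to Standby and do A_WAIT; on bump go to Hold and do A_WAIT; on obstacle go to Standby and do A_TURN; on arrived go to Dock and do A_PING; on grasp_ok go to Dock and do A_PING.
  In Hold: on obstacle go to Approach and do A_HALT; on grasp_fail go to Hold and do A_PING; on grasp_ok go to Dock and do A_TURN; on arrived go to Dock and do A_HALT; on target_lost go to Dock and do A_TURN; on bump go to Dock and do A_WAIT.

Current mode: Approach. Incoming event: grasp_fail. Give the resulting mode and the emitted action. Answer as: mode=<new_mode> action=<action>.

mode=Standby action=A_PING

current mode = Approach; filter table to that mode:
  (Approach, grasp_ok) → (Standby, A_HALT)
  (Approach, bump) → (Dock, A_PING)
  (Approach, obstacle) → (Standby, A_HALT)
  (Approach, grasp_fail) → (Standby, A_PING)  ← event matches
  (Approach, target_lost) → (Hold, A_WAIT)
  (Approach, arrived) → (Standby, A_TURN)
event = grasp_fail selects (Standby, A_PING)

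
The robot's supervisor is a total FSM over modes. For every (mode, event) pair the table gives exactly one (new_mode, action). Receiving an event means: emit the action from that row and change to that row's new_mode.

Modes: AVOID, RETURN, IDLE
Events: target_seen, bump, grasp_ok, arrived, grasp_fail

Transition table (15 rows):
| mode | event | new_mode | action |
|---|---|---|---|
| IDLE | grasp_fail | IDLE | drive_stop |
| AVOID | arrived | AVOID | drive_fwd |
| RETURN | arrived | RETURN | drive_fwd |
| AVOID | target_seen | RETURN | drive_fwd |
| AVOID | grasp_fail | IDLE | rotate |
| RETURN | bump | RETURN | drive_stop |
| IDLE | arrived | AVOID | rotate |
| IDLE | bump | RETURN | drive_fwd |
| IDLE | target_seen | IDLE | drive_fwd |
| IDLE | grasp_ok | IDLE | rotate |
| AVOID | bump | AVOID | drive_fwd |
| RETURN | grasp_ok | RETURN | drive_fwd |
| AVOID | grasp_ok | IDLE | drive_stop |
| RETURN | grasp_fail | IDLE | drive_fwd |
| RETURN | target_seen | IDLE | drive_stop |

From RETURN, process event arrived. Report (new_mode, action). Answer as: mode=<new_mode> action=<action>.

mode=RETURN action=drive_fwd

current mode = RETURN; filter table to that mode:
  (RETURN, arrived) → (RETURN, drive_fwd)  ← event matches
  (RETURN, bump) → (RETURN, drive_stop)
  (RETURN, grasp_ok) → (RETURN, drive_fwd)
  (RETURN, grasp_fail) → (IDLE, drive_fwd)
  (RETURN, target_seen) → (IDLE, drive_stop)
event = arrived selects (RETURN, drive_fwd)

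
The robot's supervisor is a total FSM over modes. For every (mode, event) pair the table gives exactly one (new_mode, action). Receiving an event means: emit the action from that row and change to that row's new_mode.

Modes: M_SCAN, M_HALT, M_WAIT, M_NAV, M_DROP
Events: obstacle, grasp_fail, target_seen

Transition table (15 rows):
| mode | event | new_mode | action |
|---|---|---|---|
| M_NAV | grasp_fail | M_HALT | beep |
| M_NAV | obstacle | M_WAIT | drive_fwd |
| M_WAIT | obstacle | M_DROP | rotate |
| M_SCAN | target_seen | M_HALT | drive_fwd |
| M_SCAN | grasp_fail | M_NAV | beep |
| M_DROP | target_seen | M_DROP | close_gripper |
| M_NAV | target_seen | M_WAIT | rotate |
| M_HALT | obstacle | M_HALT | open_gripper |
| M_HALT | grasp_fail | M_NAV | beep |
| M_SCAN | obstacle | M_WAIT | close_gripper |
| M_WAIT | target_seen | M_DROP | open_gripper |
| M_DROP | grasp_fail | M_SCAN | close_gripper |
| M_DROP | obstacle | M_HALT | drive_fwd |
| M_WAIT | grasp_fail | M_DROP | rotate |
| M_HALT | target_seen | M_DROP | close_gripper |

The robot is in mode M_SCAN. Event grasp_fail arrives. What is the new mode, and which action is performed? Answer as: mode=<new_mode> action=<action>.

mode=M_NAV action=beep

current mode = M_SCAN; filter table to that mode:
  (M_SCAN, target_seen) → (M_HALT, drive_fwd)
  (M_SCAN, grasp_fail) → (M_NAV, beep)  ← event matches
  (M_SCAN, obstacle) → (M_WAIT, close_gripper)
event = grasp_fail selects (M_NAV, beep)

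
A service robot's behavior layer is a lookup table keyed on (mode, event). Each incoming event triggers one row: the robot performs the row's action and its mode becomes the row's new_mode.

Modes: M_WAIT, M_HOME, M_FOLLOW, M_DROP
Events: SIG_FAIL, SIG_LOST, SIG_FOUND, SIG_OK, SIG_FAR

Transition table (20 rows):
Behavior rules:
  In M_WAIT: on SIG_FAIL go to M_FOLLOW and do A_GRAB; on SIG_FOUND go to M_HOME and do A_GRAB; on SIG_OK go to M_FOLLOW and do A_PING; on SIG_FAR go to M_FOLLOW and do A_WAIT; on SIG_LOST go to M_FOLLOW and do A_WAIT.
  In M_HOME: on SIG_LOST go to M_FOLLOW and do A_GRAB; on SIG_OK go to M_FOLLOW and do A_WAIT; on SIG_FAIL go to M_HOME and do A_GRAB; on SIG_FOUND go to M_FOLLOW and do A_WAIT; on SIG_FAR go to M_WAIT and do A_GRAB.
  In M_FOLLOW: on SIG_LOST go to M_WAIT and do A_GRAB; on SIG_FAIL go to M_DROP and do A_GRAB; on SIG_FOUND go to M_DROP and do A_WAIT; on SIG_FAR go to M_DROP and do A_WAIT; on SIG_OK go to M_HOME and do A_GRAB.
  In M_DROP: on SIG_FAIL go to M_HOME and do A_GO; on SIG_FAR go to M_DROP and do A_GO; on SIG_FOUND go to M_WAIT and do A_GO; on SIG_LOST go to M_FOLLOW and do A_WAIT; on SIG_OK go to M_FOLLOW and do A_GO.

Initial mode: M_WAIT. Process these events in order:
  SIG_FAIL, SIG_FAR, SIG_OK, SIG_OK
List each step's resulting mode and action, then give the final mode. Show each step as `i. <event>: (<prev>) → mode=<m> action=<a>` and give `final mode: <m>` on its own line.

1. SIG_FAIL: (M_WAIT) → mode=M_FOLLOW action=A_GRAB
2. SIG_FAR: (M_FOLLOW) → mode=M_DROP action=A_WAIT
3. SIG_OK: (M_DROP) → mode=M_FOLLOW action=A_GO
4. SIG_OK: (M_FOLLOW) → mode=M_HOME action=A_GRAB

final mode: M_HOME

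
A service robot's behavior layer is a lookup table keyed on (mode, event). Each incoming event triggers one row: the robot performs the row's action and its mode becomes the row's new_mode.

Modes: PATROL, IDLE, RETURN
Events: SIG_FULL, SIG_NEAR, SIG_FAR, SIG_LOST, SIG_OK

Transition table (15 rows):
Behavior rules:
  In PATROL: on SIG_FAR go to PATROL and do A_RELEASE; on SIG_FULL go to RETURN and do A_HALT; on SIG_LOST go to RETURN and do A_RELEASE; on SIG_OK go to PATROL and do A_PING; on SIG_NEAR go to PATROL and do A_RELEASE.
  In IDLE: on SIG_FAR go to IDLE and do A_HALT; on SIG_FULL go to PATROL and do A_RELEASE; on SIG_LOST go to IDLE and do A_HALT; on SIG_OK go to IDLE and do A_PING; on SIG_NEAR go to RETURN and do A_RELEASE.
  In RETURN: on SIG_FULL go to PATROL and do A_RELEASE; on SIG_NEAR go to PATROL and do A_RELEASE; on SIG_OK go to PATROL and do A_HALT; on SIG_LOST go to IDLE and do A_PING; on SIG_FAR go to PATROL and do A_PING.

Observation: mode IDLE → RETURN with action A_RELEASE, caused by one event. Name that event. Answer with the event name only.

SIG_NEAR

try SIG_FULL: (IDLE, SIG_FULL) → (PATROL, A_RELEASE)
try SIG_NEAR: (IDLE, SIG_NEAR) → (RETURN, A_RELEASE)  ← matches
try SIG_FAR: (IDLE, SIG_FAR) → (IDLE, A_HALT)
try SIG_LOST: (IDLE, SIG_LOST) → (IDLE, A_HALT)
try SIG_OK: (IDLE, SIG_OK) → (IDLE, A_PING)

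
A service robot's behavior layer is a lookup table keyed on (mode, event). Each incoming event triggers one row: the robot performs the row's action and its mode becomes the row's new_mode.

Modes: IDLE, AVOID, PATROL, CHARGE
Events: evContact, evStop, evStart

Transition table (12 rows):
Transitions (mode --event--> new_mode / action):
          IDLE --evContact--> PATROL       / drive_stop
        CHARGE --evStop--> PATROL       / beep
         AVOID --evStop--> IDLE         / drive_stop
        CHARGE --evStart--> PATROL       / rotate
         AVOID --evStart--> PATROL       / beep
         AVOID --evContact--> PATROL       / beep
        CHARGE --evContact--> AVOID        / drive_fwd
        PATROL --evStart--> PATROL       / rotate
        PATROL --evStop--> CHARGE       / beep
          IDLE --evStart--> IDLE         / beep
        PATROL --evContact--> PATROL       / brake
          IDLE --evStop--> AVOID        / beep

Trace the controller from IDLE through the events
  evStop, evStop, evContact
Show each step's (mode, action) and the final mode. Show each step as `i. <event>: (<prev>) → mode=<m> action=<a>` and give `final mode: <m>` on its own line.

final mode: PATROL

1. evStop: (IDLE) → mode=AVOID action=beep
2. evStop: (AVOID) → mode=IDLE action=drive_stop
3. evContact: (IDLE) → mode=PATROL action=drive_stop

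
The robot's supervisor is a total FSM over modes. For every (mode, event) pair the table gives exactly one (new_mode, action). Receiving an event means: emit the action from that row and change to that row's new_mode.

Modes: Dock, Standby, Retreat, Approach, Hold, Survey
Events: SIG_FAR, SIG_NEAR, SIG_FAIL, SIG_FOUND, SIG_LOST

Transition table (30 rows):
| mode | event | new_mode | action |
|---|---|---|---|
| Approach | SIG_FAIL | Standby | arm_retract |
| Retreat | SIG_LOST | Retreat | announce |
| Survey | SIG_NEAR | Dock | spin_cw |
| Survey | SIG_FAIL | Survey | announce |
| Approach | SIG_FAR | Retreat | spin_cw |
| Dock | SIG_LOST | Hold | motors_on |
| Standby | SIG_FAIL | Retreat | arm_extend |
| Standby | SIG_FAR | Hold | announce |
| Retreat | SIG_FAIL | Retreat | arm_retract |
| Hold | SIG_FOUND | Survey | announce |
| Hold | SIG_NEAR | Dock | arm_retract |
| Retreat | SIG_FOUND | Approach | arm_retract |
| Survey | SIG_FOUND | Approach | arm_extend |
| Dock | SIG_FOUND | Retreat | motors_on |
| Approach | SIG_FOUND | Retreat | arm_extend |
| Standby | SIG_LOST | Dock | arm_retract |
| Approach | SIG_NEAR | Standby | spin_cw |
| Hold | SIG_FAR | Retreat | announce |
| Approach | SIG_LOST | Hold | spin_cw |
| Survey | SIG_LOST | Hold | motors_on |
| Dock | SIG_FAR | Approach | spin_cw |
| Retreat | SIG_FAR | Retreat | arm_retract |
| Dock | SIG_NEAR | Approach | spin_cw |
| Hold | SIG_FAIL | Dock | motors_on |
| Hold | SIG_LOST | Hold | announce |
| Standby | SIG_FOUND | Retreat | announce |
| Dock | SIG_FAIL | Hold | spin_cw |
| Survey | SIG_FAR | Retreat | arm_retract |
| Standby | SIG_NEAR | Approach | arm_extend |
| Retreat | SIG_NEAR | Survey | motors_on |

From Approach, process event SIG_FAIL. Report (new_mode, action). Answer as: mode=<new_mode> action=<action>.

mode=Standby action=arm_retract

current mode = Approach; filter table to that mode:
  (Approach, SIG_FAIL) → (Standby, arm_retract)  ← event matches
  (Approach, SIG_FAR) → (Retreat, spin_cw)
  (Approach, SIG_FOUND) → (Retreat, arm_extend)
  (Approach, SIG_NEAR) → (Standby, spin_cw)
  (Approach, SIG_LOST) → (Hold, spin_cw)
event = SIG_FAIL selects (Standby, arm_retract)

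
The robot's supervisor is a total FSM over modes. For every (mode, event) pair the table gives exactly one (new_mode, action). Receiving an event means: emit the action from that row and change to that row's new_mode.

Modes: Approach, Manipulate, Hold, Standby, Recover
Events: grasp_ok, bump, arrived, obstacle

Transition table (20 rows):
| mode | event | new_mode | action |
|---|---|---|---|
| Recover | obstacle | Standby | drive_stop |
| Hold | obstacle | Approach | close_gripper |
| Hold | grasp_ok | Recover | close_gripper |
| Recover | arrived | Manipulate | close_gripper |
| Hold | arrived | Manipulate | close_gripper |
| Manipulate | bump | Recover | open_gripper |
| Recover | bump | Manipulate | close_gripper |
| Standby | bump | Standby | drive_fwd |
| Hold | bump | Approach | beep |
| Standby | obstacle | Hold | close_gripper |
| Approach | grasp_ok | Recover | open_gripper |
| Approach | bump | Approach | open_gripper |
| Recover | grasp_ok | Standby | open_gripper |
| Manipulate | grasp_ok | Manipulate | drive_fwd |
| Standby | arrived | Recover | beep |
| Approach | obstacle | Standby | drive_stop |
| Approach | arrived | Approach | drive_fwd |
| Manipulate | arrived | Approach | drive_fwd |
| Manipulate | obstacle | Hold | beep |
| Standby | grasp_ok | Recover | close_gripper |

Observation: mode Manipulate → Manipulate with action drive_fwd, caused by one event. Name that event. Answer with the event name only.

grasp_ok

try grasp_ok: (Manipulate, grasp_ok) → (Manipulate, drive_fwd)  ← matches
try bump: (Manipulate, bump) → (Recover, open_gripper)
try arrived: (Manipulate, arrived) → (Approach, drive_fwd)
try obstacle: (Manipulate, obstacle) → (Hold, beep)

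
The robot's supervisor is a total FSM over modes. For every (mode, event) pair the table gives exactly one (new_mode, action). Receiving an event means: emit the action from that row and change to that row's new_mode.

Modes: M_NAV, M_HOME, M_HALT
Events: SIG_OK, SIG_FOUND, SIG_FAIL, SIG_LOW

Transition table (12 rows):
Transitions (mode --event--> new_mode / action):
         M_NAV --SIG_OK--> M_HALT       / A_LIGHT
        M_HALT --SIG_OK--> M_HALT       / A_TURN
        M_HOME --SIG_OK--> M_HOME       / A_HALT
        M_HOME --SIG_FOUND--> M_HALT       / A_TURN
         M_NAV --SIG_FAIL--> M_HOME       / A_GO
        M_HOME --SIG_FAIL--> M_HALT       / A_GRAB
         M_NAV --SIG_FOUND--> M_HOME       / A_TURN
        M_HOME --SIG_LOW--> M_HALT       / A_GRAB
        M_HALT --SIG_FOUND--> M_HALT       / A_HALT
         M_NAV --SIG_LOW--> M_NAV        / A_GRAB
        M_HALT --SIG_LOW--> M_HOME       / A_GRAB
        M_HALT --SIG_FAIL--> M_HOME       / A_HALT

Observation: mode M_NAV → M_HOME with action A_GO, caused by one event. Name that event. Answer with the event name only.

SIG_FAIL

try SIG_OK: (M_NAV, SIG_OK) → (M_HALT, A_LIGHT)
try SIG_FOUND: (M_NAV, SIG_FOUND) → (M_HOME, A_TURN)
try SIG_FAIL: (M_NAV, SIG_FAIL) → (M_HOME, A_GO)  ← matches
try SIG_LOW: (M_NAV, SIG_LOW) → (M_NAV, A_GRAB)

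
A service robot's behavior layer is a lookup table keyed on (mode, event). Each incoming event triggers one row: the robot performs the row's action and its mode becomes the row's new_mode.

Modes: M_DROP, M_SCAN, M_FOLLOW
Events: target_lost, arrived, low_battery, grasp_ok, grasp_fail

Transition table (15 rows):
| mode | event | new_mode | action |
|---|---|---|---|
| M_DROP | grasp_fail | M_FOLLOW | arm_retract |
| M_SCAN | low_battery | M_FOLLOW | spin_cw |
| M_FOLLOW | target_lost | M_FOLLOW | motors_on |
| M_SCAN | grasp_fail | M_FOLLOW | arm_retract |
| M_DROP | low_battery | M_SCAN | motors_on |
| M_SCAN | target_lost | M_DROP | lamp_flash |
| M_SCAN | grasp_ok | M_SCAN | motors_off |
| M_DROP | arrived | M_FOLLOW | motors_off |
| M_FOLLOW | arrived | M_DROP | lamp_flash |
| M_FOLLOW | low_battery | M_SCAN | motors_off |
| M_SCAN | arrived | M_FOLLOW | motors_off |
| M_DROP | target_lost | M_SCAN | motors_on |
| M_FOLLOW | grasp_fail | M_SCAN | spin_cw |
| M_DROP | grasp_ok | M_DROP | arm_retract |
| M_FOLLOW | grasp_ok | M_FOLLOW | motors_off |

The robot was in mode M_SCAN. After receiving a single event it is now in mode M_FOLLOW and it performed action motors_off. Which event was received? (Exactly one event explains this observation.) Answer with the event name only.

try target_lost: (M_SCAN, target_lost) → (M_DROP, lamp_flash)
try arrived: (M_SCAN, arrived) → (M_FOLLOW, motors_off)  ← matches
try low_battery: (M_SCAN, low_battery) → (M_FOLLOW, spin_cw)
try grasp_ok: (M_SCAN, grasp_ok) → (M_SCAN, motors_off)
try grasp_fail: (M_SCAN, grasp_fail) → (M_FOLLOW, arm_retract)

arrived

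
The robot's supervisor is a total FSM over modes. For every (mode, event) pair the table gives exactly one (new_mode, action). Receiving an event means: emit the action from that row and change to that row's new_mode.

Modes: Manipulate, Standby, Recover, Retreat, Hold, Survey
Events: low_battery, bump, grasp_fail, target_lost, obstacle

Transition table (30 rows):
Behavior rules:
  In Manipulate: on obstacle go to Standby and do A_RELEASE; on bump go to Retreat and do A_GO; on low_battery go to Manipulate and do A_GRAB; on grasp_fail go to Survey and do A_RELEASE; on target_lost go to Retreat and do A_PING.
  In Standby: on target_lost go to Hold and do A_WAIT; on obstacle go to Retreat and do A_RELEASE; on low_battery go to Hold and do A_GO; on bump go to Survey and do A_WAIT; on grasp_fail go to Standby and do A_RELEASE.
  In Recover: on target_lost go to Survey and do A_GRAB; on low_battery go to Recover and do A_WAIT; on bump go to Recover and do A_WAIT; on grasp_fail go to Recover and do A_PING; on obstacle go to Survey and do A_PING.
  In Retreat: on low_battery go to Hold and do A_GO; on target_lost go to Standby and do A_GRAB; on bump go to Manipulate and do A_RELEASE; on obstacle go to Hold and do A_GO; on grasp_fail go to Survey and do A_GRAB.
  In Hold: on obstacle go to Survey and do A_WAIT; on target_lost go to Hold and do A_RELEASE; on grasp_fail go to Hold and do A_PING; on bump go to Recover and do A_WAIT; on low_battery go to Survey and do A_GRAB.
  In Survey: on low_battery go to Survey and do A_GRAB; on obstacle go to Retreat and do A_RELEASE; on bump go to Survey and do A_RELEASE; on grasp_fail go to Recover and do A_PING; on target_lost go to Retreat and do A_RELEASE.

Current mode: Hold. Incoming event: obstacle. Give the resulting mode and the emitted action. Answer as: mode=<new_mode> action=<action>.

current mode = Hold; filter table to that mode:
  (Hold, obstacle) → (Survey, A_WAIT)  ← event matches
  (Hold, target_lost) → (Hold, A_RELEASE)
  (Hold, grasp_fail) → (Hold, A_PING)
  (Hold, bump) → (Recover, A_WAIT)
  (Hold, low_battery) → (Survey, A_GRAB)
event = obstacle selects (Survey, A_WAIT)

mode=Survey action=A_WAIT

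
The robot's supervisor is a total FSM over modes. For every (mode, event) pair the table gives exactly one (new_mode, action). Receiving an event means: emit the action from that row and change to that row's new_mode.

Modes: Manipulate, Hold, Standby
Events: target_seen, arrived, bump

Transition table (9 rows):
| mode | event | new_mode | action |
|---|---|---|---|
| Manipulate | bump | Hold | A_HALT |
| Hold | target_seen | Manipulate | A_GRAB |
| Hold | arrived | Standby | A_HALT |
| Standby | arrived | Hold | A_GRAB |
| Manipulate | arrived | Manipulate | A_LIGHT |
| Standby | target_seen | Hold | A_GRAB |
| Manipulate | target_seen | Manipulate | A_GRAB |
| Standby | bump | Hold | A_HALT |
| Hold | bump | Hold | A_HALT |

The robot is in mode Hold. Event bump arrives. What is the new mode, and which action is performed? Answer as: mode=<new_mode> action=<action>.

current mode = Hold; filter table to that mode:
  (Hold, target_seen) → (Manipulate, A_GRAB)
  (Hold, arrived) → (Standby, A_HALT)
  (Hold, bump) → (Hold, A_HALT)  ← event matches
event = bump selects (Hold, A_HALT)

mode=Hold action=A_HALT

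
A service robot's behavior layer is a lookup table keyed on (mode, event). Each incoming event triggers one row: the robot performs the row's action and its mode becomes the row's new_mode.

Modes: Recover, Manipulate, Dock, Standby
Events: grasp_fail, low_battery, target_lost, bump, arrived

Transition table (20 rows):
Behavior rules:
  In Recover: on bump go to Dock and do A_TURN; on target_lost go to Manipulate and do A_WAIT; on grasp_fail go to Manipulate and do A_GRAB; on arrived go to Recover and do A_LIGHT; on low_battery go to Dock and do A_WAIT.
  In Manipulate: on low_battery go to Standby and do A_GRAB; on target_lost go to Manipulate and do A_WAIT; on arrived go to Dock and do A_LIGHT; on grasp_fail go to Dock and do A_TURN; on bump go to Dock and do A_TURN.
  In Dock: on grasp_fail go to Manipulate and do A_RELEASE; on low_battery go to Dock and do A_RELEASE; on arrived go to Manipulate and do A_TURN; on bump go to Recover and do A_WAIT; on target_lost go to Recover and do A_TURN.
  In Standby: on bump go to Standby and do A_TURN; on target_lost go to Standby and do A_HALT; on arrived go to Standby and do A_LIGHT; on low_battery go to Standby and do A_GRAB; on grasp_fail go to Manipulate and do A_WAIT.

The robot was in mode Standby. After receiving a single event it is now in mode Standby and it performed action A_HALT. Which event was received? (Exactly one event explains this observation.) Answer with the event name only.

try grasp_fail: (Standby, grasp_fail) → (Manipulate, A_WAIT)
try low_battery: (Standby, low_battery) → (Standby, A_GRAB)
try target_lost: (Standby, target_lost) → (Standby, A_HALT)  ← matches
try bump: (Standby, bump) → (Standby, A_TURN)
try arrived: (Standby, arrived) → (Standby, A_LIGHT)

target_lost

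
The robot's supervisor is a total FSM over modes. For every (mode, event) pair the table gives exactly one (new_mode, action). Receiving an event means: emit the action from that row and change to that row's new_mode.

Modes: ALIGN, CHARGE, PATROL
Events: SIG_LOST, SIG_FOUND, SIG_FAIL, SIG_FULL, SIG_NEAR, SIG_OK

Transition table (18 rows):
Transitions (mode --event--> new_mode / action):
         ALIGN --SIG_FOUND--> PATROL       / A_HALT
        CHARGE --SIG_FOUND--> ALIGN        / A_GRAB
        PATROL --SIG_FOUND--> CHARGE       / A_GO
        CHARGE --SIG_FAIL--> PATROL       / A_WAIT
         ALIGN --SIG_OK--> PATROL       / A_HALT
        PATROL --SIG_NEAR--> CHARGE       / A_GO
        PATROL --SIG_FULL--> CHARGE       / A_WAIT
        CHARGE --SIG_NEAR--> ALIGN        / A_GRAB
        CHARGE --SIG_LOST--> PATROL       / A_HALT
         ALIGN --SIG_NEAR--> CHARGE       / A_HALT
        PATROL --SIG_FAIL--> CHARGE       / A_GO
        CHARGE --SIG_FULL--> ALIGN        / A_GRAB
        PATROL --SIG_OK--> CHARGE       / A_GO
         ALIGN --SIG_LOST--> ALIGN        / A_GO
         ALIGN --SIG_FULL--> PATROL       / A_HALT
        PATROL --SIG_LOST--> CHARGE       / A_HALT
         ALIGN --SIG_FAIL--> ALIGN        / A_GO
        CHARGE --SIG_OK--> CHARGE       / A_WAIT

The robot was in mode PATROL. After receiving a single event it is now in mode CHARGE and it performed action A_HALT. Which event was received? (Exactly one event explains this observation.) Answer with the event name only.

SIG_LOST

try SIG_LOST: (PATROL, SIG_LOST) → (CHARGE, A_HALT)  ← matches
try SIG_FOUND: (PATROL, SIG_FOUND) → (CHARGE, A_GO)
try SIG_FAIL: (PATROL, SIG_FAIL) → (CHARGE, A_GO)
try SIG_FULL: (PATROL, SIG_FULL) → (CHARGE, A_WAIT)
try SIG_NEAR: (PATROL, SIG_NEAR) → (CHARGE, A_GO)
try SIG_OK: (PATROL, SIG_OK) → (CHARGE, A_GO)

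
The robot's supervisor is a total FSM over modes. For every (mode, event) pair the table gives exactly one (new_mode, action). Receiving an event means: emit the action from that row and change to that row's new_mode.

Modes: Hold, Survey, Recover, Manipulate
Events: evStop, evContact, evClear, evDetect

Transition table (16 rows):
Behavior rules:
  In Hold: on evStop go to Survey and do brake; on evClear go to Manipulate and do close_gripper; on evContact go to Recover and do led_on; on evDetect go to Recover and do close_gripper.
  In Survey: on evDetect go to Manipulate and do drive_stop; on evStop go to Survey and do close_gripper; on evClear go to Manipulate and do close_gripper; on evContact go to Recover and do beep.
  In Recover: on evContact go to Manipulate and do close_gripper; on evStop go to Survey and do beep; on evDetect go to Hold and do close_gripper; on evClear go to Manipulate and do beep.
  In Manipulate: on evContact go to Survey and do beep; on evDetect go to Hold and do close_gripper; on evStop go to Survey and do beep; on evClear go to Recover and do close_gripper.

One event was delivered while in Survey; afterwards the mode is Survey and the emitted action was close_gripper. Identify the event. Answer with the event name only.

evStop

try evStop: (Survey, evStop) → (Survey, close_gripper)  ← matches
try evContact: (Survey, evContact) → (Recover, beep)
try evClear: (Survey, evClear) → (Manipulate, close_gripper)
try evDetect: (Survey, evDetect) → (Manipulate, drive_stop)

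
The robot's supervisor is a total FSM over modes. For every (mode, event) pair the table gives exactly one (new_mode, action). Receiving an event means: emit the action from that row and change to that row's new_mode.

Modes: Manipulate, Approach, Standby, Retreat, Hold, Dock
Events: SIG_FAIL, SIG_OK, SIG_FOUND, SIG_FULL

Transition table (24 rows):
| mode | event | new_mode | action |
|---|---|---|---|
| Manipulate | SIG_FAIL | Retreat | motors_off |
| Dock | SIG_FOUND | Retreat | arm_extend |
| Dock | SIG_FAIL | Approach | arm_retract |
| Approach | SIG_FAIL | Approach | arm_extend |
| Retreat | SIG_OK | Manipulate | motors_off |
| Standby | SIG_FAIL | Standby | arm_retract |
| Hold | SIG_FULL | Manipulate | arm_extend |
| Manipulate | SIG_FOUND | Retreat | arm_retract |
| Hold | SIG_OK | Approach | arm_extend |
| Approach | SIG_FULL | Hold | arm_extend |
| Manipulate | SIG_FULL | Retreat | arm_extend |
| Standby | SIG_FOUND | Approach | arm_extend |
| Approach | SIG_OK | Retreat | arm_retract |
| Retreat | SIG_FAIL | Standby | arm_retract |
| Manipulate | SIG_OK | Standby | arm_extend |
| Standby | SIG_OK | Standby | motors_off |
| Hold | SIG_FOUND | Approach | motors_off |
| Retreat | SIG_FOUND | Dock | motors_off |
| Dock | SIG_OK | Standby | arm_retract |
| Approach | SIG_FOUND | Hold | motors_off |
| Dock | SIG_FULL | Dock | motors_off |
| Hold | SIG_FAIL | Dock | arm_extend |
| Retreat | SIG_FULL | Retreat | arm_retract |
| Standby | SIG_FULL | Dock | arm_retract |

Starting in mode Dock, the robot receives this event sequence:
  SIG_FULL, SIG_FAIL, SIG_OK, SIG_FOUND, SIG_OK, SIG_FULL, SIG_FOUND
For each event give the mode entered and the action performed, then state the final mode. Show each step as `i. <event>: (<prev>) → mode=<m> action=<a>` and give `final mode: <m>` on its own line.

1. SIG_FULL: (Dock) → mode=Dock action=motors_off
2. SIG_FAIL: (Dock) → mode=Approach action=arm_retract
3. SIG_OK: (Approach) → mode=Retreat action=arm_retract
4. SIG_FOUND: (Retreat) → mode=Dock action=motors_off
5. SIG_OK: (Dock) → mode=Standby action=arm_retract
6. SIG_FULL: (Standby) → mode=Dock action=arm_retract
7. SIG_FOUND: (Dock) → mode=Retreat action=arm_extend

final mode: Retreat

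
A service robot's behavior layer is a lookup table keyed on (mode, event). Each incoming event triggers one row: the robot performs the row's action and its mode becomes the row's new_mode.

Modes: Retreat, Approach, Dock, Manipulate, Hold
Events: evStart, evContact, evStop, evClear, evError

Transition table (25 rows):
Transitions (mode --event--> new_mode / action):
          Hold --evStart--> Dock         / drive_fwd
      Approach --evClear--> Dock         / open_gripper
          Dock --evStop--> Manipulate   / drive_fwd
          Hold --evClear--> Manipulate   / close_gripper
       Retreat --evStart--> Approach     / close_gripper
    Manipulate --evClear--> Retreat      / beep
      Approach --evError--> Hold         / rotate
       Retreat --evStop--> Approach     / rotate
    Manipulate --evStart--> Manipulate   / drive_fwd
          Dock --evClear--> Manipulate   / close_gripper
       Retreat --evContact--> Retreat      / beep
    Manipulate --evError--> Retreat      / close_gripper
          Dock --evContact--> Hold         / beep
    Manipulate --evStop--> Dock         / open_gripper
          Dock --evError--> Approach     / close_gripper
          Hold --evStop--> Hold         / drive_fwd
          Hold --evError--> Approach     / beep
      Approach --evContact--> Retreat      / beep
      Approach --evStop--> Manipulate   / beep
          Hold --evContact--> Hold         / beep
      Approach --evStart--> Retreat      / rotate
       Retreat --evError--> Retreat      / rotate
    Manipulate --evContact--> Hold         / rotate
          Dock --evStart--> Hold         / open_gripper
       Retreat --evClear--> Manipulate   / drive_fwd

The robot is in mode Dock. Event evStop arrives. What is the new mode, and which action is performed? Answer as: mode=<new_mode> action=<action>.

mode=Manipulate action=drive_fwd

current mode = Dock; filter table to that mode:
  (Dock, evStop) → (Manipulate, drive_fwd)  ← event matches
  (Dock, evClear) → (Manipulate, close_gripper)
  (Dock, evContact) → (Hold, beep)
  (Dock, evError) → (Approach, close_gripper)
  (Dock, evStart) → (Hold, open_gripper)
event = evStop selects (Manipulate, drive_fwd)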